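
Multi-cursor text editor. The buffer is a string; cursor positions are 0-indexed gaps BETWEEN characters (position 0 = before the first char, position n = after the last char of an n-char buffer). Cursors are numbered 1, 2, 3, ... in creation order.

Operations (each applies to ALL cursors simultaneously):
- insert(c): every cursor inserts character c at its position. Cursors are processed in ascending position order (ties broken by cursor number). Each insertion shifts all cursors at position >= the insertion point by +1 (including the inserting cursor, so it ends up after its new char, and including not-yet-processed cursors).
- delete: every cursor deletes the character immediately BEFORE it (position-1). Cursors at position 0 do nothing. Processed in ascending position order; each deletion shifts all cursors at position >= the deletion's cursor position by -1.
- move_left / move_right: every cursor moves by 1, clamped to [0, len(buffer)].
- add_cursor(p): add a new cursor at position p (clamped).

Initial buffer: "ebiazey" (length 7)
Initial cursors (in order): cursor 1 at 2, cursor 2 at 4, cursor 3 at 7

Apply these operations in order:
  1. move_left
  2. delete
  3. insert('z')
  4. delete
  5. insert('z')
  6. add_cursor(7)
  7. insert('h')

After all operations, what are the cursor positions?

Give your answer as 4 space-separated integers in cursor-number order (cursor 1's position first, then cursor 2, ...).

After op 1 (move_left): buffer="ebiazey" (len 7), cursors c1@1 c2@3 c3@6, authorship .......
After op 2 (delete): buffer="bazy" (len 4), cursors c1@0 c2@1 c3@3, authorship ....
After op 3 (insert('z')): buffer="zbzazzy" (len 7), cursors c1@1 c2@3 c3@6, authorship 1.2..3.
After op 4 (delete): buffer="bazy" (len 4), cursors c1@0 c2@1 c3@3, authorship ....
After op 5 (insert('z')): buffer="zbzazzy" (len 7), cursors c1@1 c2@3 c3@6, authorship 1.2..3.
After op 6 (add_cursor(7)): buffer="zbzazzy" (len 7), cursors c1@1 c2@3 c3@6 c4@7, authorship 1.2..3.
After op 7 (insert('h')): buffer="zhbzhazzhyh" (len 11), cursors c1@2 c2@5 c3@9 c4@11, authorship 11.22..33.4

Answer: 2 5 9 11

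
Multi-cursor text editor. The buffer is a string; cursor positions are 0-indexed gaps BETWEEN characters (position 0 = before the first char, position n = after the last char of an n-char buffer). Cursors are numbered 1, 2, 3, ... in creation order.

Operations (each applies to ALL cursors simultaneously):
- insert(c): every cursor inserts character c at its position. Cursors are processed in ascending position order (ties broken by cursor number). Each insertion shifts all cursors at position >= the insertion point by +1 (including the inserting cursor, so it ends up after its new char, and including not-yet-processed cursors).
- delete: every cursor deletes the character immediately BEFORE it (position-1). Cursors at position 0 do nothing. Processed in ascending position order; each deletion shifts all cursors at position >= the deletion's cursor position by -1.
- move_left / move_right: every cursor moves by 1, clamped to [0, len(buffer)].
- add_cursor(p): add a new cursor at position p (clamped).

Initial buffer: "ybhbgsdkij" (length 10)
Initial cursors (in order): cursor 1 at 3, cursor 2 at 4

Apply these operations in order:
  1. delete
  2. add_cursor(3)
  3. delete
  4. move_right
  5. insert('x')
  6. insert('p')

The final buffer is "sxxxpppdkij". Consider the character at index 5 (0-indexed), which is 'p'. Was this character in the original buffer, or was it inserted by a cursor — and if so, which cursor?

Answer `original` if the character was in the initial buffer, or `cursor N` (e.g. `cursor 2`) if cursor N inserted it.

Answer: cursor 2

Derivation:
After op 1 (delete): buffer="ybgsdkij" (len 8), cursors c1@2 c2@2, authorship ........
After op 2 (add_cursor(3)): buffer="ybgsdkij" (len 8), cursors c1@2 c2@2 c3@3, authorship ........
After op 3 (delete): buffer="sdkij" (len 5), cursors c1@0 c2@0 c3@0, authorship .....
After op 4 (move_right): buffer="sdkij" (len 5), cursors c1@1 c2@1 c3@1, authorship .....
After op 5 (insert('x')): buffer="sxxxdkij" (len 8), cursors c1@4 c2@4 c3@4, authorship .123....
After op 6 (insert('p')): buffer="sxxxpppdkij" (len 11), cursors c1@7 c2@7 c3@7, authorship .123123....
Authorship (.=original, N=cursor N): . 1 2 3 1 2 3 . . . .
Index 5: author = 2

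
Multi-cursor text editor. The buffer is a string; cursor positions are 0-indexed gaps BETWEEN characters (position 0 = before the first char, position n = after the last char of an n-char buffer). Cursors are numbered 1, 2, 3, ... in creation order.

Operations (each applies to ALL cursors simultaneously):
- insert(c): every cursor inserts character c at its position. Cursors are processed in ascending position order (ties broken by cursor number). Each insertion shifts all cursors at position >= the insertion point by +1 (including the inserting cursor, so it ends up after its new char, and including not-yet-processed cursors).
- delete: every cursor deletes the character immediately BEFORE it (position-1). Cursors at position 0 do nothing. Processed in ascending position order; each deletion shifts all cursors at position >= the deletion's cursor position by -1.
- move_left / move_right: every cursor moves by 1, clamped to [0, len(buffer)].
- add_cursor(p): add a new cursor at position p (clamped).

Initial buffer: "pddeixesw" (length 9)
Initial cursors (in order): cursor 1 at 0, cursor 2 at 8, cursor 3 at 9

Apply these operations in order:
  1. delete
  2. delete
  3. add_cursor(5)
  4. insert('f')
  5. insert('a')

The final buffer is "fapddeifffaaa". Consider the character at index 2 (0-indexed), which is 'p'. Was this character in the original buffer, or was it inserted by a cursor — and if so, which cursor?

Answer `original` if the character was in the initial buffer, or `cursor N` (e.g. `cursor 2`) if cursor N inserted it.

After op 1 (delete): buffer="pddeixe" (len 7), cursors c1@0 c2@7 c3@7, authorship .......
After op 2 (delete): buffer="pddei" (len 5), cursors c1@0 c2@5 c3@5, authorship .....
After op 3 (add_cursor(5)): buffer="pddei" (len 5), cursors c1@0 c2@5 c3@5 c4@5, authorship .....
After op 4 (insert('f')): buffer="fpddeifff" (len 9), cursors c1@1 c2@9 c3@9 c4@9, authorship 1.....234
After op 5 (insert('a')): buffer="fapddeifffaaa" (len 13), cursors c1@2 c2@13 c3@13 c4@13, authorship 11.....234234
Authorship (.=original, N=cursor N): 1 1 . . . . . 2 3 4 2 3 4
Index 2: author = original

Answer: original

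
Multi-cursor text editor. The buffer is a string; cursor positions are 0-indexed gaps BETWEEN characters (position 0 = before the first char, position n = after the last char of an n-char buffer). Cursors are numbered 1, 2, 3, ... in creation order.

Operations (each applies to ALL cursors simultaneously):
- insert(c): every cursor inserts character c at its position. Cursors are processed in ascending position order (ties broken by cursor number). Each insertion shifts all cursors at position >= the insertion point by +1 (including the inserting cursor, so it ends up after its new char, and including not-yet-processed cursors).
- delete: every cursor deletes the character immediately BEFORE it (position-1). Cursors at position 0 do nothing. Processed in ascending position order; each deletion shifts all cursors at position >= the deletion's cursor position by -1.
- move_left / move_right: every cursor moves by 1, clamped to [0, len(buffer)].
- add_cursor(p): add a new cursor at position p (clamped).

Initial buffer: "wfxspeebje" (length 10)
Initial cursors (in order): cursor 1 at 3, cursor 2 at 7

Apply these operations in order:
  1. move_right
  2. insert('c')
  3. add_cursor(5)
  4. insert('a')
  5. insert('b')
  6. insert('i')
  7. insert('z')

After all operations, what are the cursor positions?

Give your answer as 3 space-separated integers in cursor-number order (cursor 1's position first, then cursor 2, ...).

Answer: 13 22 13

Derivation:
After op 1 (move_right): buffer="wfxspeebje" (len 10), cursors c1@4 c2@8, authorship ..........
After op 2 (insert('c')): buffer="wfxscpeebcje" (len 12), cursors c1@5 c2@10, authorship ....1....2..
After op 3 (add_cursor(5)): buffer="wfxscpeebcje" (len 12), cursors c1@5 c3@5 c2@10, authorship ....1....2..
After op 4 (insert('a')): buffer="wfxscaapeebcaje" (len 15), cursors c1@7 c3@7 c2@13, authorship ....113....22..
After op 5 (insert('b')): buffer="wfxscaabbpeebcabje" (len 18), cursors c1@9 c3@9 c2@16, authorship ....11313....222..
After op 6 (insert('i')): buffer="wfxscaabbiipeebcabije" (len 21), cursors c1@11 c3@11 c2@19, authorship ....1131313....2222..
After op 7 (insert('z')): buffer="wfxscaabbiizzpeebcabizje" (len 24), cursors c1@13 c3@13 c2@22, authorship ....113131313....22222..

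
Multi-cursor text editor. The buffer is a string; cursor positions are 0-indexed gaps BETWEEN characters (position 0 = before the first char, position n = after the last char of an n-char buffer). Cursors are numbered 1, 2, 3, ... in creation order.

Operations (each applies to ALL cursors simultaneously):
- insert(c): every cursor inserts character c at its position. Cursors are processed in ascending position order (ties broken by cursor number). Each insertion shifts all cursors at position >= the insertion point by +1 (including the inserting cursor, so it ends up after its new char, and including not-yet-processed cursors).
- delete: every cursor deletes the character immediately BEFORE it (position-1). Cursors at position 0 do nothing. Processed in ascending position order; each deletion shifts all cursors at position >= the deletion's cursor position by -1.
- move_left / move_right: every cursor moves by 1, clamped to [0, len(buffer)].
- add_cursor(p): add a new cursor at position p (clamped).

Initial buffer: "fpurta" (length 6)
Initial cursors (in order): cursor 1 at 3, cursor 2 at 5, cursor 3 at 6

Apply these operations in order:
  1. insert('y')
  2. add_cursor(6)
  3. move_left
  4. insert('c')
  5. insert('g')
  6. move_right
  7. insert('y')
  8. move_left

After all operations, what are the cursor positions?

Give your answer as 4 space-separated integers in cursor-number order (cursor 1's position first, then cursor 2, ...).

After op 1 (insert('y')): buffer="fpuyrtyay" (len 9), cursors c1@4 c2@7 c3@9, authorship ...1..2.3
After op 2 (add_cursor(6)): buffer="fpuyrtyay" (len 9), cursors c1@4 c4@6 c2@7 c3@9, authorship ...1..2.3
After op 3 (move_left): buffer="fpuyrtyay" (len 9), cursors c1@3 c4@5 c2@6 c3@8, authorship ...1..2.3
After op 4 (insert('c')): buffer="fpucyrctcyacy" (len 13), cursors c1@4 c4@7 c2@9 c3@12, authorship ...11.4.22.33
After op 5 (insert('g')): buffer="fpucgyrcgtcgyacgy" (len 17), cursors c1@5 c4@9 c2@12 c3@16, authorship ...111.44.222.333
After op 6 (move_right): buffer="fpucgyrcgtcgyacgy" (len 17), cursors c1@6 c4@10 c2@13 c3@17, authorship ...111.44.222.333
After op 7 (insert('y')): buffer="fpucgyyrcgtycgyyacgyy" (len 21), cursors c1@7 c4@12 c2@16 c3@21, authorship ...1111.44.42222.3333
After op 8 (move_left): buffer="fpucgyyrcgtycgyyacgyy" (len 21), cursors c1@6 c4@11 c2@15 c3@20, authorship ...1111.44.42222.3333

Answer: 6 15 20 11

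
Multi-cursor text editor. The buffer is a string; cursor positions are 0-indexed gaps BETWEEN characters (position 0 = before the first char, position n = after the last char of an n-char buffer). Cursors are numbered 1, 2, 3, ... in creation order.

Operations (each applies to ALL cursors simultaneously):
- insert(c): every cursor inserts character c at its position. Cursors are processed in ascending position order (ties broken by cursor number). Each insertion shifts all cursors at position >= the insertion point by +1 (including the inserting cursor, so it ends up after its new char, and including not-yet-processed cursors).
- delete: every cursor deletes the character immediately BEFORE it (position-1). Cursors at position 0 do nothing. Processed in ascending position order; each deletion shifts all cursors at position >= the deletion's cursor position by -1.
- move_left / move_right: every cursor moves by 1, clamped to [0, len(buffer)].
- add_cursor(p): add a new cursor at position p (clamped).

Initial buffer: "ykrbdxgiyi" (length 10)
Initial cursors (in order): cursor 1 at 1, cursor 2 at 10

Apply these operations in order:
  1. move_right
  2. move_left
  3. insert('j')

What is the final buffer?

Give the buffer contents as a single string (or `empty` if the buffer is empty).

Answer: yjkrbdxgiyji

Derivation:
After op 1 (move_right): buffer="ykrbdxgiyi" (len 10), cursors c1@2 c2@10, authorship ..........
After op 2 (move_left): buffer="ykrbdxgiyi" (len 10), cursors c1@1 c2@9, authorship ..........
After op 3 (insert('j')): buffer="yjkrbdxgiyji" (len 12), cursors c1@2 c2@11, authorship .1........2.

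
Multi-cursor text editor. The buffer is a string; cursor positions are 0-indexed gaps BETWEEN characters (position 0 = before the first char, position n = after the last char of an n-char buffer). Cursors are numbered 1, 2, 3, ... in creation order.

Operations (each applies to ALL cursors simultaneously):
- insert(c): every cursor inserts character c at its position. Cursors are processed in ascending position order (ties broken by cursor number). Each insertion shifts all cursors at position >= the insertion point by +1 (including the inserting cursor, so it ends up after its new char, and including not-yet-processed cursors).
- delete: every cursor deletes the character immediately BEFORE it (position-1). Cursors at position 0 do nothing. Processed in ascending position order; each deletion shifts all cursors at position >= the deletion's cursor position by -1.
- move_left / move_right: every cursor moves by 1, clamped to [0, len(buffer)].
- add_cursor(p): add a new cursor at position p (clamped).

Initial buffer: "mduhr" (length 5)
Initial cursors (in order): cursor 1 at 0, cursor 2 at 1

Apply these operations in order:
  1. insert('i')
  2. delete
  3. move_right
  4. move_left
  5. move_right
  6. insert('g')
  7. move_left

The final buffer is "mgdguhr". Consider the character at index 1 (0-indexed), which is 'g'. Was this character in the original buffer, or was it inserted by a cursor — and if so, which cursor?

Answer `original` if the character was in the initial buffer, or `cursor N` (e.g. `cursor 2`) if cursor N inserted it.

After op 1 (insert('i')): buffer="imiduhr" (len 7), cursors c1@1 c2@3, authorship 1.2....
After op 2 (delete): buffer="mduhr" (len 5), cursors c1@0 c2@1, authorship .....
After op 3 (move_right): buffer="mduhr" (len 5), cursors c1@1 c2@2, authorship .....
After op 4 (move_left): buffer="mduhr" (len 5), cursors c1@0 c2@1, authorship .....
After op 5 (move_right): buffer="mduhr" (len 5), cursors c1@1 c2@2, authorship .....
After op 6 (insert('g')): buffer="mgdguhr" (len 7), cursors c1@2 c2@4, authorship .1.2...
After op 7 (move_left): buffer="mgdguhr" (len 7), cursors c1@1 c2@3, authorship .1.2...
Authorship (.=original, N=cursor N): . 1 . 2 . . .
Index 1: author = 1

Answer: cursor 1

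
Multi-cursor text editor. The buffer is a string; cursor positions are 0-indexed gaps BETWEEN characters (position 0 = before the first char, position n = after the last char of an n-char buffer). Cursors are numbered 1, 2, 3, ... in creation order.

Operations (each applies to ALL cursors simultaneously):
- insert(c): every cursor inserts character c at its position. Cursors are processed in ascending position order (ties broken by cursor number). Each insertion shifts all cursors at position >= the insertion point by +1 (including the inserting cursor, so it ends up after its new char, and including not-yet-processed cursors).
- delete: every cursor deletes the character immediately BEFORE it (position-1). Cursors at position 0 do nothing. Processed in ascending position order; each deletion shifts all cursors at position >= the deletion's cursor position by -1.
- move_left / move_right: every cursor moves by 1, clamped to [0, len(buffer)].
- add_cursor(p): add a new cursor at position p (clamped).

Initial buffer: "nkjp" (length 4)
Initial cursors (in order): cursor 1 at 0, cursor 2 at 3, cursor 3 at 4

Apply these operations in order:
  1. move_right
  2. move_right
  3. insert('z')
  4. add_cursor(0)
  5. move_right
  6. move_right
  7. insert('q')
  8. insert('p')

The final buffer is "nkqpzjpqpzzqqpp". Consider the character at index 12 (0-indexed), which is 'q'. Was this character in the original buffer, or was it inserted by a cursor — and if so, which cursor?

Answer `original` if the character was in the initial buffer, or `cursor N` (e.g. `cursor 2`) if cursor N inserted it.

After op 1 (move_right): buffer="nkjp" (len 4), cursors c1@1 c2@4 c3@4, authorship ....
After op 2 (move_right): buffer="nkjp" (len 4), cursors c1@2 c2@4 c3@4, authorship ....
After op 3 (insert('z')): buffer="nkzjpzz" (len 7), cursors c1@3 c2@7 c3@7, authorship ..1..23
After op 4 (add_cursor(0)): buffer="nkzjpzz" (len 7), cursors c4@0 c1@3 c2@7 c3@7, authorship ..1..23
After op 5 (move_right): buffer="nkzjpzz" (len 7), cursors c4@1 c1@4 c2@7 c3@7, authorship ..1..23
After op 6 (move_right): buffer="nkzjpzz" (len 7), cursors c4@2 c1@5 c2@7 c3@7, authorship ..1..23
After op 7 (insert('q')): buffer="nkqzjpqzzqq" (len 11), cursors c4@3 c1@7 c2@11 c3@11, authorship ..41..12323
After op 8 (insert('p')): buffer="nkqpzjpqpzzqqpp" (len 15), cursors c4@4 c1@9 c2@15 c3@15, authorship ..441..11232323
Authorship (.=original, N=cursor N): . . 4 4 1 . . 1 1 2 3 2 3 2 3
Index 12: author = 3

Answer: cursor 3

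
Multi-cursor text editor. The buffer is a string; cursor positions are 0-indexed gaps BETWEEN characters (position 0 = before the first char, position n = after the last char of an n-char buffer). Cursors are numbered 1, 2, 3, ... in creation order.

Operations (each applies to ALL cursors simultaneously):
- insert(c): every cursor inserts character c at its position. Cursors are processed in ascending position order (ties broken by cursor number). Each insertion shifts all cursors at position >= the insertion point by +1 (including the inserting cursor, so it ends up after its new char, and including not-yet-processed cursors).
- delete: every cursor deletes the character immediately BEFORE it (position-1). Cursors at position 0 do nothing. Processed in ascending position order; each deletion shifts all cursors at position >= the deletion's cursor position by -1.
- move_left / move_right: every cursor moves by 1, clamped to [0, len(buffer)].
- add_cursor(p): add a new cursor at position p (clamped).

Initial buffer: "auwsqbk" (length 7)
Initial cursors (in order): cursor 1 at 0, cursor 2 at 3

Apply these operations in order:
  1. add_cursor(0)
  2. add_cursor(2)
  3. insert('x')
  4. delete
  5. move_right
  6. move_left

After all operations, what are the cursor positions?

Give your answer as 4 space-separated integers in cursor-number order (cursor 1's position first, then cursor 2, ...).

Answer: 0 3 0 2

Derivation:
After op 1 (add_cursor(0)): buffer="auwsqbk" (len 7), cursors c1@0 c3@0 c2@3, authorship .......
After op 2 (add_cursor(2)): buffer="auwsqbk" (len 7), cursors c1@0 c3@0 c4@2 c2@3, authorship .......
After op 3 (insert('x')): buffer="xxauxwxsqbk" (len 11), cursors c1@2 c3@2 c4@5 c2@7, authorship 13..4.2....
After op 4 (delete): buffer="auwsqbk" (len 7), cursors c1@0 c3@0 c4@2 c2@3, authorship .......
After op 5 (move_right): buffer="auwsqbk" (len 7), cursors c1@1 c3@1 c4@3 c2@4, authorship .......
After op 6 (move_left): buffer="auwsqbk" (len 7), cursors c1@0 c3@0 c4@2 c2@3, authorship .......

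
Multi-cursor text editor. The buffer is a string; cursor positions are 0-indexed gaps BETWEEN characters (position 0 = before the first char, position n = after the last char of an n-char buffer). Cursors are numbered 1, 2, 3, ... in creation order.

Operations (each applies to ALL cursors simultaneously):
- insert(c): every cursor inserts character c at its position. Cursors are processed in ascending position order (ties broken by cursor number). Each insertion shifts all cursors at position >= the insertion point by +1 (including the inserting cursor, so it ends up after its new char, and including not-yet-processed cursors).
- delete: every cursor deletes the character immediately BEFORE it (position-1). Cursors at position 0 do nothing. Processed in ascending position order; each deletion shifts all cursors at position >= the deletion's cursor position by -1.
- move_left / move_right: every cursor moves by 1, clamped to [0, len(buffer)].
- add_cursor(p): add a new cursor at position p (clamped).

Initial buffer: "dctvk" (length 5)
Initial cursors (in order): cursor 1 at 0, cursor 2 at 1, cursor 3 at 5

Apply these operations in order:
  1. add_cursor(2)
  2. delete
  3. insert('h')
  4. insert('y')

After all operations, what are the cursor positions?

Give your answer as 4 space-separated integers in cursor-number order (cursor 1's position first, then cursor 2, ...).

After op 1 (add_cursor(2)): buffer="dctvk" (len 5), cursors c1@0 c2@1 c4@2 c3@5, authorship .....
After op 2 (delete): buffer="tv" (len 2), cursors c1@0 c2@0 c4@0 c3@2, authorship ..
After op 3 (insert('h')): buffer="hhhtvh" (len 6), cursors c1@3 c2@3 c4@3 c3@6, authorship 124..3
After op 4 (insert('y')): buffer="hhhyyytvhy" (len 10), cursors c1@6 c2@6 c4@6 c3@10, authorship 124124..33

Answer: 6 6 10 6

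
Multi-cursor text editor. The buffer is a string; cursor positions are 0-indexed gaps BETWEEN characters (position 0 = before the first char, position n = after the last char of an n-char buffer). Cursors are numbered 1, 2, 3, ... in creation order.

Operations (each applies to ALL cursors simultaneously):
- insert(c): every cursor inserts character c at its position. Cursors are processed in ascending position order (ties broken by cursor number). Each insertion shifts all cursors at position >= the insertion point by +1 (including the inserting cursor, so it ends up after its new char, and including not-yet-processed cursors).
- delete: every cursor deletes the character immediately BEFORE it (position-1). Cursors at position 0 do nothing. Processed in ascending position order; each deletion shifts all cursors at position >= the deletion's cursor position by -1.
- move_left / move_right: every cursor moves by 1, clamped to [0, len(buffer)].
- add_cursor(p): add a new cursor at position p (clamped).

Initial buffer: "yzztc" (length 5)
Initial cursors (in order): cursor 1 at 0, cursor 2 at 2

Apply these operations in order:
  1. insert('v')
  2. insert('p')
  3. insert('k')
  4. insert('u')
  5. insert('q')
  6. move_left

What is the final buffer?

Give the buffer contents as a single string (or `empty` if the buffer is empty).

After op 1 (insert('v')): buffer="vyzvztc" (len 7), cursors c1@1 c2@4, authorship 1..2...
After op 2 (insert('p')): buffer="vpyzvpztc" (len 9), cursors c1@2 c2@6, authorship 11..22...
After op 3 (insert('k')): buffer="vpkyzvpkztc" (len 11), cursors c1@3 c2@8, authorship 111..222...
After op 4 (insert('u')): buffer="vpkuyzvpkuztc" (len 13), cursors c1@4 c2@10, authorship 1111..2222...
After op 5 (insert('q')): buffer="vpkuqyzvpkuqztc" (len 15), cursors c1@5 c2@12, authorship 11111..22222...
After op 6 (move_left): buffer="vpkuqyzvpkuqztc" (len 15), cursors c1@4 c2@11, authorship 11111..22222...

Answer: vpkuqyzvpkuqztc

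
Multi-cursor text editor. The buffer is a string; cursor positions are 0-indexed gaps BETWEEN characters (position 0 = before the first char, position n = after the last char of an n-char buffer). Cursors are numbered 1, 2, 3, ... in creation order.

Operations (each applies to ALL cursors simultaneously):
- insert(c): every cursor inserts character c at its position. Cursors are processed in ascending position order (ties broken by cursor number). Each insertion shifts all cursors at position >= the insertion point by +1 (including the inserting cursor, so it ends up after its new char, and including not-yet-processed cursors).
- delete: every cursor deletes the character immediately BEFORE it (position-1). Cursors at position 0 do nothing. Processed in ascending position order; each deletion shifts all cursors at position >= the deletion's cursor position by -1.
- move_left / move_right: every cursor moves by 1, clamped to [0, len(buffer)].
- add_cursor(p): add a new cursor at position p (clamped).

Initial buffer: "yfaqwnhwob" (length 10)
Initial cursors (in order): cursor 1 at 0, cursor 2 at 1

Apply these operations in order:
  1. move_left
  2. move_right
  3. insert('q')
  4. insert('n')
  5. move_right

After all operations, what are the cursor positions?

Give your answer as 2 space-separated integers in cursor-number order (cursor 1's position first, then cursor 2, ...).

After op 1 (move_left): buffer="yfaqwnhwob" (len 10), cursors c1@0 c2@0, authorship ..........
After op 2 (move_right): buffer="yfaqwnhwob" (len 10), cursors c1@1 c2@1, authorship ..........
After op 3 (insert('q')): buffer="yqqfaqwnhwob" (len 12), cursors c1@3 c2@3, authorship .12.........
After op 4 (insert('n')): buffer="yqqnnfaqwnhwob" (len 14), cursors c1@5 c2@5, authorship .1212.........
After op 5 (move_right): buffer="yqqnnfaqwnhwob" (len 14), cursors c1@6 c2@6, authorship .1212.........

Answer: 6 6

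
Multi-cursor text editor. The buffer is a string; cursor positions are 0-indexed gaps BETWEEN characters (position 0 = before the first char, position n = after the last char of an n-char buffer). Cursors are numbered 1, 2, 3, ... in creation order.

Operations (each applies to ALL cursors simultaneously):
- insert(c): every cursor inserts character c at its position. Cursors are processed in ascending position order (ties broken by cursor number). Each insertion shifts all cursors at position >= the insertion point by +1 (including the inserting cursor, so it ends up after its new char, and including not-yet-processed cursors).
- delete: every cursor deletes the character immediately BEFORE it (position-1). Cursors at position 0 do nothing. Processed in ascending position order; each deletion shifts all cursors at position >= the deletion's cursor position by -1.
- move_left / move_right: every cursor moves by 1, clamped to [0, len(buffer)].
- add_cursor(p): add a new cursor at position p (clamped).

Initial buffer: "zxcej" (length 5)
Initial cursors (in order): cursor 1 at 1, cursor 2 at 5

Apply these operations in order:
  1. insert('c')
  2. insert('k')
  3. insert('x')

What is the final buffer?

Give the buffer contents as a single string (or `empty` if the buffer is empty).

After op 1 (insert('c')): buffer="zcxcejc" (len 7), cursors c1@2 c2@7, authorship .1....2
After op 2 (insert('k')): buffer="zckxcejck" (len 9), cursors c1@3 c2@9, authorship .11....22
After op 3 (insert('x')): buffer="zckxxcejckx" (len 11), cursors c1@4 c2@11, authorship .111....222

Answer: zckxxcejckx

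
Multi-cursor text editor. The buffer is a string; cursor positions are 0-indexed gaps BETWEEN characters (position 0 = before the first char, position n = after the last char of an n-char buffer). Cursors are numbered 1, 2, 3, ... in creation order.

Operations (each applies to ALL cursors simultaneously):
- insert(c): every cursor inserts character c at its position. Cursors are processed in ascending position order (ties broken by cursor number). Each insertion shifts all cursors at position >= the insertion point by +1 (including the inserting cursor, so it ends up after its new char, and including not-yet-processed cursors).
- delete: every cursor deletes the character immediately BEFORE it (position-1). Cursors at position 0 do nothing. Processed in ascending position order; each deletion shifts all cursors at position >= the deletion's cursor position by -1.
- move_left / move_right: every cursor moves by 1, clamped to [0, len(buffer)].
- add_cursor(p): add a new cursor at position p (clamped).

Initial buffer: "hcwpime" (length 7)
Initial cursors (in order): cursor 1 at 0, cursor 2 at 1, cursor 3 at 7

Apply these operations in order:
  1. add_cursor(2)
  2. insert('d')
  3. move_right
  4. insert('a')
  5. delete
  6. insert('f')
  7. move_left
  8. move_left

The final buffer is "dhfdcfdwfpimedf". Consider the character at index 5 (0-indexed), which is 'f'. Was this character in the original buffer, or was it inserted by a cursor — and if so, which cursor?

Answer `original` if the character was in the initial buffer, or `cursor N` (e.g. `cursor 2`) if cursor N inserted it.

Answer: cursor 2

Derivation:
After op 1 (add_cursor(2)): buffer="hcwpime" (len 7), cursors c1@0 c2@1 c4@2 c3@7, authorship .......
After op 2 (insert('d')): buffer="dhdcdwpimed" (len 11), cursors c1@1 c2@3 c4@5 c3@11, authorship 1.2.4.....3
After op 3 (move_right): buffer="dhdcdwpimed" (len 11), cursors c1@2 c2@4 c4@6 c3@11, authorship 1.2.4.....3
After op 4 (insert('a')): buffer="dhadcadwapimeda" (len 15), cursors c1@3 c2@6 c4@9 c3@15, authorship 1.12.24.4....33
After op 5 (delete): buffer="dhdcdwpimed" (len 11), cursors c1@2 c2@4 c4@6 c3@11, authorship 1.2.4.....3
After op 6 (insert('f')): buffer="dhfdcfdwfpimedf" (len 15), cursors c1@3 c2@6 c4@9 c3@15, authorship 1.12.24.4....33
After op 7 (move_left): buffer="dhfdcfdwfpimedf" (len 15), cursors c1@2 c2@5 c4@8 c3@14, authorship 1.12.24.4....33
After op 8 (move_left): buffer="dhfdcfdwfpimedf" (len 15), cursors c1@1 c2@4 c4@7 c3@13, authorship 1.12.24.4....33
Authorship (.=original, N=cursor N): 1 . 1 2 . 2 4 . 4 . . . . 3 3
Index 5: author = 2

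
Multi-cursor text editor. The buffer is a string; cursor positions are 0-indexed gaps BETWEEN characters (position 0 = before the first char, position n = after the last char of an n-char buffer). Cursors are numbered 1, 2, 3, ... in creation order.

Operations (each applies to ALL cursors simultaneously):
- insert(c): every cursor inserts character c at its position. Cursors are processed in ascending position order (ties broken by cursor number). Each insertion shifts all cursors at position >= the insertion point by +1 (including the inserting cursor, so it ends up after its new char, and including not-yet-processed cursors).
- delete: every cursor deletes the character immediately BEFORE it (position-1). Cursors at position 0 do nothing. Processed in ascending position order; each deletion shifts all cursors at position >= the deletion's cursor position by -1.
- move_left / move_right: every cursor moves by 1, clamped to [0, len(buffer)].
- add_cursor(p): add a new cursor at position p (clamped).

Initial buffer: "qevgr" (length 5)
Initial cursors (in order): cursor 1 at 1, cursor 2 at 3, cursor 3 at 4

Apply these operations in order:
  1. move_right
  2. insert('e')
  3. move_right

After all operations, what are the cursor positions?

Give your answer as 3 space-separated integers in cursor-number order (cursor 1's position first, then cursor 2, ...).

Answer: 4 7 8

Derivation:
After op 1 (move_right): buffer="qevgr" (len 5), cursors c1@2 c2@4 c3@5, authorship .....
After op 2 (insert('e')): buffer="qeevgere" (len 8), cursors c1@3 c2@6 c3@8, authorship ..1..2.3
After op 3 (move_right): buffer="qeevgere" (len 8), cursors c1@4 c2@7 c3@8, authorship ..1..2.3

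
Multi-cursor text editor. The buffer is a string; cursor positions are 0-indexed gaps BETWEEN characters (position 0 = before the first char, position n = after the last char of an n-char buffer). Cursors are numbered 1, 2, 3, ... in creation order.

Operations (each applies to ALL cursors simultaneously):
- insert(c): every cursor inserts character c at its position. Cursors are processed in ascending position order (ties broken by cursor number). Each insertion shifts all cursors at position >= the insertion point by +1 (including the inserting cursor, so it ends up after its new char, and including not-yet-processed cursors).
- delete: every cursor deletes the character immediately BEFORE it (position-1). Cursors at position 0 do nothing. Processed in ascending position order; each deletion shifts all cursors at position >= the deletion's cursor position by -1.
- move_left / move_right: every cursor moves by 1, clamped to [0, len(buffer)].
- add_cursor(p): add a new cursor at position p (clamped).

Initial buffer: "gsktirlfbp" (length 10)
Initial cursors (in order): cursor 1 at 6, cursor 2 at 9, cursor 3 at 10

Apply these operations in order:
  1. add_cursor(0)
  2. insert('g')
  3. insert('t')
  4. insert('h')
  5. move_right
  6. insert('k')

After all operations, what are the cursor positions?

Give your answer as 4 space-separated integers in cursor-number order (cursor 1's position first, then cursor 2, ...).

Answer: 15 22 26 5

Derivation:
After op 1 (add_cursor(0)): buffer="gsktirlfbp" (len 10), cursors c4@0 c1@6 c2@9 c3@10, authorship ..........
After op 2 (insert('g')): buffer="ggsktirglfbgpg" (len 14), cursors c4@1 c1@8 c2@12 c3@14, authorship 4......1...2.3
After op 3 (insert('t')): buffer="gtgsktirgtlfbgtpgt" (len 18), cursors c4@2 c1@10 c2@15 c3@18, authorship 44......11...22.33
After op 4 (insert('h')): buffer="gthgsktirgthlfbgthpgth" (len 22), cursors c4@3 c1@12 c2@18 c3@22, authorship 444......111...222.333
After op 5 (move_right): buffer="gthgsktirgthlfbgthpgth" (len 22), cursors c4@4 c1@13 c2@19 c3@22, authorship 444......111...222.333
After op 6 (insert('k')): buffer="gthgksktirgthlkfbgthpkgthk" (len 26), cursors c4@5 c1@15 c2@22 c3@26, authorship 444.4.....111.1..222.23333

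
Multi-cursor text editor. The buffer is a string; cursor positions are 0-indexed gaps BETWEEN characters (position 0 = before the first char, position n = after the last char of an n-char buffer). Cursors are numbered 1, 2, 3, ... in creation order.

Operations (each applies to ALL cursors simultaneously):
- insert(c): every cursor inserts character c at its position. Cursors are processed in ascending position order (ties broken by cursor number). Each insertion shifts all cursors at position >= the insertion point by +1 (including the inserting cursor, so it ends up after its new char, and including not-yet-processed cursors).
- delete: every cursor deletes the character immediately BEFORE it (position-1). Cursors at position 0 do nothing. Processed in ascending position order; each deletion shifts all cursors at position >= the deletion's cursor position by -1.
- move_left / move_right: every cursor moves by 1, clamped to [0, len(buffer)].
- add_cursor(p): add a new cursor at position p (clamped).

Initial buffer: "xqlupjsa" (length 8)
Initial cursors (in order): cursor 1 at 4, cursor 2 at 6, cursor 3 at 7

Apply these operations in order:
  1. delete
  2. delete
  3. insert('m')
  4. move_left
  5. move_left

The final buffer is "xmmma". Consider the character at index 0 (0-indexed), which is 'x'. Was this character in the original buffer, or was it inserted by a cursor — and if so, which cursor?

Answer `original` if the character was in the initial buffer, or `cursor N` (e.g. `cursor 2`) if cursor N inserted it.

Answer: original

Derivation:
After op 1 (delete): buffer="xqlpa" (len 5), cursors c1@3 c2@4 c3@4, authorship .....
After op 2 (delete): buffer="xa" (len 2), cursors c1@1 c2@1 c3@1, authorship ..
After op 3 (insert('m')): buffer="xmmma" (len 5), cursors c1@4 c2@4 c3@4, authorship .123.
After op 4 (move_left): buffer="xmmma" (len 5), cursors c1@3 c2@3 c3@3, authorship .123.
After op 5 (move_left): buffer="xmmma" (len 5), cursors c1@2 c2@2 c3@2, authorship .123.
Authorship (.=original, N=cursor N): . 1 2 3 .
Index 0: author = original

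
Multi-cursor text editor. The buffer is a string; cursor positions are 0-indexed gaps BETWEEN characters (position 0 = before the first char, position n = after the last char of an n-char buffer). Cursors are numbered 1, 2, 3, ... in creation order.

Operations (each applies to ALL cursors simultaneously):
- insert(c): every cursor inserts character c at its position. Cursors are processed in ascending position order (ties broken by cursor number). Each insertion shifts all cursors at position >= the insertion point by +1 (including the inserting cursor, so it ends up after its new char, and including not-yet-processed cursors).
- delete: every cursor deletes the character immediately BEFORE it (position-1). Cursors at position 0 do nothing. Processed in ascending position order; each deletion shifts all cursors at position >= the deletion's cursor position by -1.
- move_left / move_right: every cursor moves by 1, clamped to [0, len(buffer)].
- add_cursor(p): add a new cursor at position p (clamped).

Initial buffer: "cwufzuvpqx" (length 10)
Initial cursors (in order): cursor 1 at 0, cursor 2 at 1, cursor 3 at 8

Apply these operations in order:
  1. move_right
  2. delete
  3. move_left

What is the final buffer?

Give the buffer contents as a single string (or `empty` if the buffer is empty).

Answer: ufzuvpx

Derivation:
After op 1 (move_right): buffer="cwufzuvpqx" (len 10), cursors c1@1 c2@2 c3@9, authorship ..........
After op 2 (delete): buffer="ufzuvpx" (len 7), cursors c1@0 c2@0 c3@6, authorship .......
After op 3 (move_left): buffer="ufzuvpx" (len 7), cursors c1@0 c2@0 c3@5, authorship .......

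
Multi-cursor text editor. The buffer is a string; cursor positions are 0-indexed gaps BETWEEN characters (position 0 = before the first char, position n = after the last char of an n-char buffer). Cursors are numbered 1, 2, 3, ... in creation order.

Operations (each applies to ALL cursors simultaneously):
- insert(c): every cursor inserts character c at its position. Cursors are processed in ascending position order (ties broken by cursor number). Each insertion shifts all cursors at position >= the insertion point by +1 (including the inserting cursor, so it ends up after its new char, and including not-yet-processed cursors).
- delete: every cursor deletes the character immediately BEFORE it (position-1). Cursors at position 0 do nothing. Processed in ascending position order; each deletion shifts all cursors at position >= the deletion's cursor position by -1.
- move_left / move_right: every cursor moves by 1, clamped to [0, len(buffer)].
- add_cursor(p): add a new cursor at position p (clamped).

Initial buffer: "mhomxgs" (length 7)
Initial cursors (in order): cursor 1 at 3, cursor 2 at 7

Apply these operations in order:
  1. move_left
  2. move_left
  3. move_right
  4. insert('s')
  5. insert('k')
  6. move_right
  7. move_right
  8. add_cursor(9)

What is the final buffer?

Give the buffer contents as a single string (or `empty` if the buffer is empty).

Answer: mhskomxgsks

Derivation:
After op 1 (move_left): buffer="mhomxgs" (len 7), cursors c1@2 c2@6, authorship .......
After op 2 (move_left): buffer="mhomxgs" (len 7), cursors c1@1 c2@5, authorship .......
After op 3 (move_right): buffer="mhomxgs" (len 7), cursors c1@2 c2@6, authorship .......
After op 4 (insert('s')): buffer="mhsomxgss" (len 9), cursors c1@3 c2@8, authorship ..1....2.
After op 5 (insert('k')): buffer="mhskomxgsks" (len 11), cursors c1@4 c2@10, authorship ..11....22.
After op 6 (move_right): buffer="mhskomxgsks" (len 11), cursors c1@5 c2@11, authorship ..11....22.
After op 7 (move_right): buffer="mhskomxgsks" (len 11), cursors c1@6 c2@11, authorship ..11....22.
After op 8 (add_cursor(9)): buffer="mhskomxgsks" (len 11), cursors c1@6 c3@9 c2@11, authorship ..11....22.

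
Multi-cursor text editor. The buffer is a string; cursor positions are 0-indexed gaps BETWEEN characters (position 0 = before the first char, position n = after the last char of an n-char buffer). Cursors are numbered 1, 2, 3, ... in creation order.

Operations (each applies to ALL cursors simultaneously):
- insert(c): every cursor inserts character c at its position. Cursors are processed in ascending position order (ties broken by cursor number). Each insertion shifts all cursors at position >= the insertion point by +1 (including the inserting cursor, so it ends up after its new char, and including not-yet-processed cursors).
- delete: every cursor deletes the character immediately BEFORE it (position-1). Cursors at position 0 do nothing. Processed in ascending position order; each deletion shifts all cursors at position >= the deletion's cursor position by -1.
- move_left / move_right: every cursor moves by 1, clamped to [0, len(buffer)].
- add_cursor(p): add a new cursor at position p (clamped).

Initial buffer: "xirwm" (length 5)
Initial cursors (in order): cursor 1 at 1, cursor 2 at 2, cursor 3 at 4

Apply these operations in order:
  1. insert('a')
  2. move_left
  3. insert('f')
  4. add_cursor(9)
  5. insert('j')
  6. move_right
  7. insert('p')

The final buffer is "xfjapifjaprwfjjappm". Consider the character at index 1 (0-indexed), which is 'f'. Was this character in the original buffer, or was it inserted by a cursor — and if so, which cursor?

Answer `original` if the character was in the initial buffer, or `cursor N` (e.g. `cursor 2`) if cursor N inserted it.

Answer: cursor 1

Derivation:
After op 1 (insert('a')): buffer="xaiarwam" (len 8), cursors c1@2 c2@4 c3@7, authorship .1.2..3.
After op 2 (move_left): buffer="xaiarwam" (len 8), cursors c1@1 c2@3 c3@6, authorship .1.2..3.
After op 3 (insert('f')): buffer="xfaifarwfam" (len 11), cursors c1@2 c2@5 c3@9, authorship .11.22..33.
After op 4 (add_cursor(9)): buffer="xfaifarwfam" (len 11), cursors c1@2 c2@5 c3@9 c4@9, authorship .11.22..33.
After op 5 (insert('j')): buffer="xfjaifjarwfjjam" (len 15), cursors c1@3 c2@7 c3@13 c4@13, authorship .111.222..3343.
After op 6 (move_right): buffer="xfjaifjarwfjjam" (len 15), cursors c1@4 c2@8 c3@14 c4@14, authorship .111.222..3343.
After op 7 (insert('p')): buffer="xfjapifjaprwfjjappm" (len 19), cursors c1@5 c2@10 c3@18 c4@18, authorship .1111.2222..334334.
Authorship (.=original, N=cursor N): . 1 1 1 1 . 2 2 2 2 . . 3 3 4 3 3 4 .
Index 1: author = 1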